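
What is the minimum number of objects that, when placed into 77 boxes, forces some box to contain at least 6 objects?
n = (6 − 1)·77 + 1 = 386

By the generalised pigeonhole principle, to guarantee some box contains ≥ r objects we need more than (r − 1) · k objects total. Threshold: n = (r − 1) · k + 1. With r = 6 and k = 77: n = 5 · 77 + 1 = 385 + 1 = 386. For n = 385 = 5 · 77, we can put exactly 5 objects in every box, avoiding 6 in any single one — so 386 is tight.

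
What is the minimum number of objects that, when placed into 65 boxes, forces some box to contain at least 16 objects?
n = (16 − 1)·65 + 1 = 976

By the generalised pigeonhole principle, to guarantee some box contains ≥ r objects we need more than (r − 1) · k objects total. Threshold: n = (r − 1) · k + 1. With r = 16 and k = 65: n = 15 · 65 + 1 = 975 + 1 = 976. For n = 975 = 15 · 65, we can put exactly 15 objects in every box, avoiding 16 in any single one — so 976 is tight.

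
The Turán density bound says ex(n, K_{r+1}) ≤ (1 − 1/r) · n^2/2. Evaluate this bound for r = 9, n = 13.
Turán density bound = (8/9) · 13^2/2 = 676/9 ≈ 75.1111

Turán's theorem: ex(n, K_{r+1}) is achieved by the complete r-partite Turán graph T(n, r) with parts as balanced as possible, and is at most (1 − 1/r) · n^2/2. For r = 9, n = 13: the density bound is (8/9) · 169/2 = 676/9 ≈ 75.1111. The integer-valued extremum is e(T(13, 9)) = 74, which is strictly less than the density bound 676/9 since 9 ∤ 13 (the parts of T(13, 9) cannot all be equal).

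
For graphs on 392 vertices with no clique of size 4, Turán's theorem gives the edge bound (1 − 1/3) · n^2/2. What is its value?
Turán density bound = (2/3) · 392^2/2 = 153664/3 ≈ 51221.3333

Turán's theorem: ex(n, K_{r+1}) is achieved by the complete r-partite Turán graph T(n, r) with parts as balanced as possible, and is at most (1 − 1/r) · n^2/2. For r = 3, n = 392: the density bound is (2/3) · 153664/2 = 153664/3 ≈ 51221.3333. The integer-valued extremum is e(T(392, 3)) = 51221, which is strictly less than the density bound 153664/3 since 3 ∤ 392 (the parts of T(392, 3) cannot all be equal).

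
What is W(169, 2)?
W(169, 2) = 169 + 1 = 170

A 2-term AP is any pair of integers, so a monochromatic 2-AP exists iff some colour is used at least twice. With 169 colours, the colouring i ↦ i on {1, ..., 169} uses each colour once, avoiding any monochromatic pair, so W(169, 2) > 169. For {1, ..., 170}, pigeonhole forces two integers of the same colour, which form a monochromatic 2-AP. Hence W(169, 2) = 170.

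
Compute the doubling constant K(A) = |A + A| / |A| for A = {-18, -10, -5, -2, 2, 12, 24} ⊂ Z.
K = |A + A| / |A| = 26/7

Enumerate A + A = {a + b : a, b ∈ A}. With |A| = 7, there are |A|^2 = 49 ordered sum pairs; collecting distinct values, A + A = {-36, -28, -23, -20, -16, -15, -12, -10, -8, -7, -6, -4, -3, 0, 2, 4, 6, 7, 10, 14, 19, 22, 24, 26, 36, 48}, so |A + A| = 26. Thus K = 26/7. For comparison, the minimum possible |A + A| over all 7-element sets is 2·7 − 1 = 13 (so min K = 13/7), attained only by arithmetic progressions.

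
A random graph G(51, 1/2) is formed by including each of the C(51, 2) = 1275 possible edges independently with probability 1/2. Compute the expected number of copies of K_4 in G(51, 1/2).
E[# K_4] = C(51, 4) · (1/2)^C(4, 2) = 249900 / 2^6 = 62475/16 = 3904.6875

For each 4-subset S of vertices (there are C(51, 4) = 249900 such S), let X_S = 1 if S induces a K_4 (all C(4, 2) = 6 edges present). Then P(X_S = 1) = (1/2)^6 = 1/64. By linearity of expectation, E[# K_4] = C(51, 4) · (1/2)^6 = 249900 / 64 = 62475/16 = 3904.6875.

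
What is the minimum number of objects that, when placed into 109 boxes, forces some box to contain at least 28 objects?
n = (28 − 1)·109 + 1 = 2944

By the generalised pigeonhole principle, to guarantee some box contains ≥ r objects we need more than (r − 1) · k objects total. Threshold: n = (r − 1) · k + 1. With r = 28 and k = 109: n = 27 · 109 + 1 = 2943 + 1 = 2944. For n = 2943 = 27 · 109, we can put exactly 27 objects in every box, avoiding 28 in any single one — so 2944 is tight.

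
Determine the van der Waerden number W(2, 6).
W(2, 6) = 1132

W(2, 6) = 1132. The lower bound W(2, 6) > 1131 comes from an explicit good 2-colouring of [1, 1131]; the upper bound W(2, 6) ≤ 1132 was verified by exhaustive search over 2-colourings of [1, 1132].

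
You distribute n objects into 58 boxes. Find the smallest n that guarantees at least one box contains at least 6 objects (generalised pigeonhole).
n = (6 − 1)·58 + 1 = 291

By the generalised pigeonhole principle, to guarantee some box contains ≥ r objects we need more than (r − 1) · k objects total. Threshold: n = (r − 1) · k + 1. With r = 6 and k = 58: n = 5 · 58 + 1 = 290 + 1 = 291. For n = 290 = 5 · 58, we can put exactly 5 objects in every box, avoiding 6 in any single one — so 291 is tight.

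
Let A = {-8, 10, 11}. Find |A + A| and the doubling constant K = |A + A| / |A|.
K = |A + A| / |A| = 6/3 = 2

Enumerate A + A = {a + b : a, b ∈ A}. With |A| = 3, there are |A|^2 = 9 ordered sum pairs; collecting distinct values, A + A = {-16, 2, 3, 20, 21, 22}, so |A + A| = 6. Thus K = 6/3 = 2. For comparison, the minimum possible |A + A| over all 3-element sets is 2·3 − 1 = 5 (so min K = 5/3), attained only by arithmetic progressions.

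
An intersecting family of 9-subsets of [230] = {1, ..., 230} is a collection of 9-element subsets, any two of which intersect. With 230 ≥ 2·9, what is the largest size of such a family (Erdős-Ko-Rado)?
max |F| = C(229, 8) = 165757228335180

Erdős-Ko-Rado (1961): when n ≥ 2k, max |F| = C(n−1, k−1). The bound is attained by the star {A : i ∈ A} for any fixed i ∈ [n]. Here C(230−1, 9−1) = C(229, 8) = 165757228335180.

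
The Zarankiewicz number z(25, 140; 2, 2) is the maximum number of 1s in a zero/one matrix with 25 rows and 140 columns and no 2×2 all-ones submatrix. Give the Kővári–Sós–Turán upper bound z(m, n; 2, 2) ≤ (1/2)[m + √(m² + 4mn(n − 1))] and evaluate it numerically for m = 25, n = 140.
z(25, 140; 2, 2) ≤ (1/2)[25 + √(25² + 4·25·140·139)] = (1/2)[25 + √1946625] = 710.1075

Kővári–Sós–Turán: let r_1, ..., r_25 be the row sums and z = Σ r_i the total number of 1s. Each pair of columns can share at most one row with both entries 1 (else a 2×2 all-ones block appears), so Σ_i C(r_i, 2) ≤ C(140, 2) = 9730. By convexity Σ_i C(r_i, 2) ≥ 25·C(z/25, 2) = z(z − 25)/(2·25), giving z² − 25z − 25·140·139 ≤ 0 and hence z ≤ (1/2)[25 + √(625 + 4·486500)] = (1/2)[25 + √1946625] ≈ (1/2)(25 + 1395.215) = 710.1075.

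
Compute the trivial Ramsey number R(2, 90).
R(2, 90) = 90

R(2, k) = k for all k ≥ 2: in a 2-colouring of K_k, either some edge is red (a red K_2) or all edges are blue (a blue K_k). And K_{89} coloured all-blue has no blue K_90, so R(2, 90) > 89. Hence R(2, 90) = 90.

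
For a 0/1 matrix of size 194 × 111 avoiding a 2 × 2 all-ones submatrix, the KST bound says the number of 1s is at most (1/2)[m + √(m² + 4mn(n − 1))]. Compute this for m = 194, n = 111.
z(194, 111; 2, 2) ≤ (1/2)[194 + √(194² + 4·194·111·110)] = (1/2)[194 + √9512596] = 1639.1248

Kővári–Sós–Turán: let r_1, ..., r_194 be the row sums and z = Σ r_i the total number of 1s. Each pair of columns can share at most one row with both entries 1 (else a 2×2 all-ones block appears), so Σ_i C(r_i, 2) ≤ C(111, 2) = 6105. By convexity Σ_i C(r_i, 2) ≥ 194·C(z/194, 2) = z(z − 194)/(2·194), giving z² − 194z − 194·111·110 ≤ 0 and hence z ≤ (1/2)[194 + √(37636 + 4·2368740)] = (1/2)[194 + √9512596] ≈ (1/2)(194 + 3084.2497) = 1639.1248.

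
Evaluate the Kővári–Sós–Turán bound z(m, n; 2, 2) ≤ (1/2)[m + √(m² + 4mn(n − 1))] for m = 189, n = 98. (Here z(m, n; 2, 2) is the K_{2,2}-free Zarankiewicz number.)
z(189, 98; 2, 2) ≤ (1/2)[189 + √(189² + 4·189·98·97)] = (1/2)[189 + √7222257] = 1438.2129

Kővári–Sós–Turán: let r_1, ..., r_189 be the row sums and z = Σ r_i the total number of 1s. Each pair of columns can share at most one row with both entries 1 (else a 2×2 all-ones block appears), so Σ_i C(r_i, 2) ≤ C(98, 2) = 4753. By convexity Σ_i C(r_i, 2) ≥ 189·C(z/189, 2) = z(z − 189)/(2·189), giving z² − 189z − 189·98·97 ≤ 0 and hence z ≤ (1/2)[189 + √(35721 + 4·1796634)] = (1/2)[189 + √7222257] ≈ (1/2)(189 + 2687.4257) = 1438.2129.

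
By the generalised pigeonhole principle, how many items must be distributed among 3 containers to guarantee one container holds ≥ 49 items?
n = (49 − 1)·3 + 1 = 145

By the generalised pigeonhole principle, to guarantee some box contains ≥ r objects we need more than (r − 1) · k objects total. Threshold: n = (r − 1) · k + 1. With r = 49 and k = 3: n = 48 · 3 + 1 = 144 + 1 = 145. For n = 144 = 48 · 3, we can put exactly 48 objects in every box, avoiding 49 in any single one — so 145 is tight.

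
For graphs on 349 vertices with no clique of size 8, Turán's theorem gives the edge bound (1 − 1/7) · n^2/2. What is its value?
Turán density bound = (6/7) · 349^2/2 = 365403/7 ≈ 52200.4286

Turán's theorem: ex(n, K_{r+1}) is achieved by the complete r-partite Turán graph T(n, r) with parts as balanced as possible, and is at most (1 − 1/r) · n^2/2. For r = 7, n = 349: the density bound is (6/7) · 121801/2 = 365403/7 ≈ 52200.4286. The integer-valued extremum is e(T(349, 7)) = 52200, which is strictly less than the density bound 365403/7 since 7 ∤ 349 (the parts of T(349, 7) cannot all be equal).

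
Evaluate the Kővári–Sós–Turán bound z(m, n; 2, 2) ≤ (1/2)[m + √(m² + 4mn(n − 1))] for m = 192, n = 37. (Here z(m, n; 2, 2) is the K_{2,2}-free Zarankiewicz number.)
z(192, 37; 2, 2) ≤ (1/2)[192 + √(192² + 4·192·37·36)] = (1/2)[192 + √1059840] = 610.7427

Kővári–Sós–Turán: let r_1, ..., r_192 be the row sums and z = Σ r_i the total number of 1s. Each pair of columns can share at most one row with both entries 1 (else a 2×2 all-ones block appears), so Σ_i C(r_i, 2) ≤ C(37, 2) = 666. By convexity Σ_i C(r_i, 2) ≥ 192·C(z/192, 2) = z(z − 192)/(2·192), giving z² − 192z − 192·37·36 ≤ 0 and hence z ≤ (1/2)[192 + √(36864 + 4·255744)] = (1/2)[192 + √1059840] ≈ (1/2)(192 + 1029.4853) = 610.7427.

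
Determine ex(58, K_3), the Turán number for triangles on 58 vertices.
ex(58, K_3) = ⌊58^2/4⌋ = 841

Mantel (1907): a triangle-free graph on n vertices has at most ⌊n^2/4⌋ edges, with equality for the complete bipartite graph K_{⌊n/2⌋, ⌈n/2⌉}. For n = 58: ⌊58^2/4⌋ = ⌊3364/4⌋ = 841. The extremal graph is K_{29, 29}, which has 29·29 = 841 edges.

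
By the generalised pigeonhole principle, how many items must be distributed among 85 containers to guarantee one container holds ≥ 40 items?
n = (40 − 1)·85 + 1 = 3316

By the generalised pigeonhole principle, to guarantee some box contains ≥ r objects we need more than (r − 1) · k objects total. Threshold: n = (r − 1) · k + 1. With r = 40 and k = 85: n = 39 · 85 + 1 = 3315 + 1 = 3316. For n = 3315 = 39 · 85, we can put exactly 39 objects in every box, avoiding 40 in any single one — so 3316 is tight.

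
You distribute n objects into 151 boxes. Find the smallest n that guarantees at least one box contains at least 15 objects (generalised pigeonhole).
n = (15 − 1)·151 + 1 = 2115

By the generalised pigeonhole principle, to guarantee some box contains ≥ r objects we need more than (r − 1) · k objects total. Threshold: n = (r − 1) · k + 1. With r = 15 and k = 151: n = 14 · 151 + 1 = 2114 + 1 = 2115. For n = 2114 = 14 · 151, we can put exactly 14 objects in every box, avoiding 15 in any single one — so 2115 is tight.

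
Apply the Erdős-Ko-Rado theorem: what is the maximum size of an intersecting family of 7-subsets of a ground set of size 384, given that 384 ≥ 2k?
max |F| = C(383, 6) = 4214724798753

Erdős-Ko-Rado (1961): when n ≥ 2k, max |F| = C(n−1, k−1). The bound is attained by the star {A : i ∈ A} for any fixed i ∈ [n]. Here C(384−1, 7−1) = C(383, 6) = 4214724798753.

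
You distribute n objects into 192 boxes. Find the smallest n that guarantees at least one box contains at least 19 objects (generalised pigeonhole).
n = (19 − 1)·192 + 1 = 3457

By the generalised pigeonhole principle, to guarantee some box contains ≥ r objects we need more than (r − 1) · k objects total. Threshold: n = (r − 1) · k + 1. With r = 19 and k = 192: n = 18 · 192 + 1 = 3456 + 1 = 3457. For n = 3456 = 18 · 192, we can put exactly 18 objects in every box, avoiding 19 in any single one — so 3457 is tight.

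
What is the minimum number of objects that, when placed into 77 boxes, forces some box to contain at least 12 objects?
n = (12 − 1)·77 + 1 = 848

By the generalised pigeonhole principle, to guarantee some box contains ≥ r objects we need more than (r − 1) · k objects total. Threshold: n = (r − 1) · k + 1. With r = 12 and k = 77: n = 11 · 77 + 1 = 847 + 1 = 848. For n = 847 = 11 · 77, we can put exactly 11 objects in every box, avoiding 12 in any single one — so 848 is tight.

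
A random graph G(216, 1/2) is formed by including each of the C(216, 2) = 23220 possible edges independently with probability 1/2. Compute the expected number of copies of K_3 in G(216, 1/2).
E[# K_3] = C(216, 3) · (1/2)^C(3, 2) = 1656360 / 2^3 = 207045

For each 3-subset S of vertices (there are C(216, 3) = 1656360 such S), let X_S = 1 if S induces a K_3 (all C(3, 2) = 3 edges present). Then P(X_S = 1) = (1/2)^3 = 1/8. By linearity of expectation, E[# K_3] = C(216, 3) · (1/2)^3 = 1656360 / 8 = 207045.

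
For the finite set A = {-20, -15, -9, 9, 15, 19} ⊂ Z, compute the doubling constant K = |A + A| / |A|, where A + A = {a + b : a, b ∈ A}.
K = |A + A| / |A| = 20/6 = 10/3

Enumerate A + A = {a + b : a, b ∈ A}. With |A| = 6, there are |A|^2 = 36 ordered sum pairs; collecting distinct values, A + A = {-40, -35, -30, -29, -24, -18, -11, -6, -5, -1, 0, 4, 6, 10, 18, 24, 28, 30, 34, 38}, so |A + A| = 20. Thus K = 20/6 = 10/3. For comparison, the minimum possible |A + A| over all 6-element sets is 2·6 − 1 = 11 (so min K = 11/6), attained only by arithmetic progressions.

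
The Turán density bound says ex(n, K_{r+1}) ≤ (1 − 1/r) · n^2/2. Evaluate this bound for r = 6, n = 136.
Turán density bound = (5/6) · 136^2/2 = 23120/3 ≈ 7706.6667

Turán's theorem: ex(n, K_{r+1}) is achieved by the complete r-partite Turán graph T(n, r) with parts as balanced as possible, and is at most (1 − 1/r) · n^2/2. For r = 6, n = 136: the density bound is (5/6) · 18496/2 = 23120/3 ≈ 7706.6667. The integer-valued extremum is e(T(136, 6)) = 7706, which is strictly less than the density bound 23120/3 since 6 ∤ 136 (the parts of T(136, 6) cannot all be equal).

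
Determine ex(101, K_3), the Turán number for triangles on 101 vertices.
ex(101, K_3) = ⌊101^2/4⌋ = 2550

Mantel (1907): a triangle-free graph on n vertices has at most ⌊n^2/4⌋ edges, with equality for the complete bipartite graph K_{⌊n/2⌋, ⌈n/2⌉}. For n = 101: ⌊101^2/4⌋ = ⌊10201/4⌋ = 2550. The extremal graph is K_{50, 51}, which has 50·51 = 2550 edges.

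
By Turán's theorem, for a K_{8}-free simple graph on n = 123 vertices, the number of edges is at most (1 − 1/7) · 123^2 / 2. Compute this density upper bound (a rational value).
Turán density bound = (6/7) · 123^2/2 = 45387/7 ≈ 6483.8571

Turán's theorem: ex(n, K_{r+1}) is achieved by the complete r-partite Turán graph T(n, r) with parts as balanced as possible, and is at most (1 − 1/r) · n^2/2. For r = 7, n = 123: the density bound is (6/7) · 15129/2 = 45387/7 ≈ 6483.8571. The integer-valued extremum is e(T(123, 7)) = 6483, which is strictly less than the density bound 45387/7 since 7 ∤ 123 (the parts of T(123, 7) cannot all be equal).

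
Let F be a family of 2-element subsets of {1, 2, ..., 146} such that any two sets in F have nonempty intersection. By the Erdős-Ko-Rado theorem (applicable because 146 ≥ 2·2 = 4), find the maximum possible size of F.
max |F| = C(145, 1) = 145

Erdős-Ko-Rado (1961): when n ≥ 2k, max |F| = C(n−1, k−1). The bound is attained by the star {A : i ∈ A} for any fixed i ∈ [n]. Here C(146−1, 2−1) = C(145, 1) = 145.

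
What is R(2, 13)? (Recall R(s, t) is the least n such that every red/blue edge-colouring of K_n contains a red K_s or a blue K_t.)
R(2, 13) = 13

R(2, k) = k for all k ≥ 2: in a 2-colouring of K_k, either some edge is red (a red K_2) or all edges are blue (a blue K_k). And K_{12} coloured all-blue has no blue K_13, so R(2, 13) > 12. Hence R(2, 13) = 13.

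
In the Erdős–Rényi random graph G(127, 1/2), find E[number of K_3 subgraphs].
E[# K_3] = C(127, 3) · (1/2)^C(3, 2) = 333375 / 2^3 = 41671.875

For each 3-subset S of vertices (there are C(127, 3) = 333375 such S), let X_S = 1 if S induces a K_3 (all C(3, 2) = 3 edges present). Then P(X_S = 1) = (1/2)^3 = 1/8. By linearity of expectation, E[# K_3] = C(127, 3) · (1/2)^3 = 333375 / 8 = 41671.875.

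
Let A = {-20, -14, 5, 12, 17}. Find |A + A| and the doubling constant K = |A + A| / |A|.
K = |A + A| / |A| = 15/5 = 3

Enumerate A + A = {a + b : a, b ∈ A}. With |A| = 5, there are |A|^2 = 25 ordered sum pairs; collecting distinct values, A + A = {-40, -34, -28, -15, -9, -8, -3, -2, 3, 10, 17, 22, 24, 29, 34}, so |A + A| = 15. Thus K = 15/5 = 3. For comparison, the minimum possible |A + A| over all 5-element sets is 2·5 − 1 = 9 (so min K = 9/5), attained only by arithmetic progressions.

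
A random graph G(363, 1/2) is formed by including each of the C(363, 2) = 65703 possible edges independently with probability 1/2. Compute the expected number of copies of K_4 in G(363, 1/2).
E[# K_4] = C(363, 4) · (1/2)^C(4, 2) = 711563490 / 2^6 = 355781745/32 = 11118179.53125

For each 4-subset S of vertices (there are C(363, 4) = 711563490 such S), let X_S = 1 if S induces a K_4 (all C(4, 2) = 6 edges present). Then P(X_S = 1) = (1/2)^6 = 1/64. By linearity of expectation, E[# K_4] = C(363, 4) · (1/2)^6 = 711563490 / 64 = 355781745/32 = 11118179.53125.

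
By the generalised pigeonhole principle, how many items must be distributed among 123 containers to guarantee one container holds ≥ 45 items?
n = (45 − 1)·123 + 1 = 5413

By the generalised pigeonhole principle, to guarantee some box contains ≥ r objects we need more than (r − 1) · k objects total. Threshold: n = (r − 1) · k + 1. With r = 45 and k = 123: n = 44 · 123 + 1 = 5412 + 1 = 5413. For n = 5412 = 44 · 123, we can put exactly 44 objects in every box, avoiding 45 in any single one — so 5413 is tight.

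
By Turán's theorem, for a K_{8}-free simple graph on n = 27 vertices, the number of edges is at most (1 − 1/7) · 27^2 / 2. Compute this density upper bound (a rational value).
Turán density bound = (6/7) · 27^2/2 = 2187/7 ≈ 312.4286

Turán's theorem: ex(n, K_{r+1}) is achieved by the complete r-partite Turán graph T(n, r) with parts as balanced as possible, and is at most (1 − 1/r) · n^2/2. For r = 7, n = 27: the density bound is (6/7) · 729/2 = 2187/7 ≈ 312.4286. The integer-valued extremum is e(T(27, 7)) = 312, which is strictly less than the density bound 2187/7 since 7 ∤ 27 (the parts of T(27, 7) cannot all be equal).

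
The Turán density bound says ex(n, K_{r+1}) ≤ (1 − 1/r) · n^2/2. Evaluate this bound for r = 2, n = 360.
Turán density bound = (1/2) · 360^2/2 = 32400

Turán's theorem: ex(n, K_{r+1}) is achieved by the complete r-partite Turán graph T(n, r) with parts as balanced as possible, and is at most (1 − 1/r) · n^2/2. For r = 2, n = 360: the density bound is (1/2) · 129600/2 = 32400. Since 2 ∣ 360, the Turán graph T(360, 2) has parts of equal size 180, and its edge count e(T(360, 2)) = 32400 attains the density bound exactly.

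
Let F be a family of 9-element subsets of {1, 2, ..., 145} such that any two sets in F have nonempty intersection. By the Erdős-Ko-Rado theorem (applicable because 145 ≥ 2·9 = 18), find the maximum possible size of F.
max |F| = C(144, 8) = 3762079360182

The Erdős-Ko-Rado theorem states: for n ≥ 2k, an intersecting family of k-subsets of an n-element set has size at most C(n − 1, k − 1), with equality for 'star' families {A ⊆ [n] : |A| = k, i ∈ A} (fix an element i). For n = 145, k = 9: C(144, 8) = 3762079360182.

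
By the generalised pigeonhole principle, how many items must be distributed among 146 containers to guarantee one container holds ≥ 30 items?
n = (30 − 1)·146 + 1 = 4235

By the generalised pigeonhole principle, to guarantee some box contains ≥ r objects we need more than (r − 1) · k objects total. Threshold: n = (r − 1) · k + 1. With r = 30 and k = 146: n = 29 · 146 + 1 = 4234 + 1 = 4235. For n = 4234 = 29 · 146, we can put exactly 29 objects in every box, avoiding 30 in any single one — so 4235 is tight.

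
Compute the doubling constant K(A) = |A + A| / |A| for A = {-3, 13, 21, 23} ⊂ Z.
K = |A + A| / |A| = 10/4 = 5/2

Enumerate A + A = {a + b : a, b ∈ A}. With |A| = 4, there are |A|^2 = 16 ordered sum pairs; collecting distinct values, A + A = {-6, 10, 18, 20, 26, 34, 36, 42, 44, 46}, so |A + A| = 10. Thus K = 10/4 = 5/2. For comparison, the minimum possible |A + A| over all 4-element sets is 2·4 − 1 = 7 (so min K = 7/4), attained only by arithmetic progressions.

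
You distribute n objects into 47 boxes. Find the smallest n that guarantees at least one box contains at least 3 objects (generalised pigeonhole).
n = (3 − 1)·47 + 1 = 95

By the generalised pigeonhole principle, to guarantee some box contains ≥ r objects we need more than (r − 1) · k objects total. Threshold: n = (r − 1) · k + 1. With r = 3 and k = 47: n = 2 · 47 + 1 = 94 + 1 = 95. For n = 94 = 2 · 47, we can put exactly 2 objects in every box, avoiding 3 in any single one — so 95 is tight.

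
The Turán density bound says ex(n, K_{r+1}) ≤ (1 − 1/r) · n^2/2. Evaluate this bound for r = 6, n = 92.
Turán density bound = (5/6) · 92^2/2 = 10580/3 ≈ 3526.6667

Turán's theorem: ex(n, K_{r+1}) is achieved by the complete r-partite Turán graph T(n, r) with parts as balanced as possible, and is at most (1 − 1/r) · n^2/2. For r = 6, n = 92: the density bound is (5/6) · 8464/2 = 10580/3 ≈ 3526.6667. The integer-valued extremum is e(T(92, 6)) = 3526, which is strictly less than the density bound 10580/3 since 6 ∤ 92 (the parts of T(92, 6) cannot all be equal).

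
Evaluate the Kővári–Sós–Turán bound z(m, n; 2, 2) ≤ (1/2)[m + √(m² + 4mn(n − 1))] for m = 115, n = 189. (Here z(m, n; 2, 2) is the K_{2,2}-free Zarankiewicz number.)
z(115, 189; 2, 2) ≤ (1/2)[115 + √(115² + 4·115·189·188)] = (1/2)[115 + √16357945] = 2079.7478

Kővári–Sós–Turán: let r_1, ..., r_115 be the row sums and z = Σ r_i the total number of 1s. Each pair of columns can share at most one row with both entries 1 (else a 2×2 all-ones block appears), so Σ_i C(r_i, 2) ≤ C(189, 2) = 17766. By convexity Σ_i C(r_i, 2) ≥ 115·C(z/115, 2) = z(z − 115)/(2·115), giving z² − 115z − 115·189·188 ≤ 0 and hence z ≤ (1/2)[115 + √(13225 + 4·4086180)] = (1/2)[115 + √16357945] ≈ (1/2)(115 + 4044.4956) = 2079.7478.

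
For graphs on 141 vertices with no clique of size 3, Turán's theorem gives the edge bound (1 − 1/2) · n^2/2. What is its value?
Turán density bound = (1/2) · 141^2/2 = 19881/4 ≈ 4970.25

Turán's theorem: ex(n, K_{r+1}) is achieved by the complete r-partite Turán graph T(n, r) with parts as balanced as possible, and is at most (1 − 1/r) · n^2/2. For r = 2, n = 141: the density bound is (1/2) · 19881/2 = 19881/4 ≈ 4970.25. The integer-valued extremum is e(T(141, 2)) = 4970, which is strictly less than the density bound 19881/4 since 2 ∤ 141 (the parts of T(141, 2) cannot all be equal).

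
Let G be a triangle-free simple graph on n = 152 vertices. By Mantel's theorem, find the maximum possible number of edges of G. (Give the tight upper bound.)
ex(152, K_3) = ⌊152^2/4⌋ = 5776

Mantel (1907): a triangle-free graph on n vertices has at most ⌊n^2/4⌋ edges, with equality for the complete bipartite graph K_{⌊n/2⌋, ⌈n/2⌉}. For n = 152: ⌊152^2/4⌋ = ⌊23104/4⌋ = 5776. The extremal graph is K_{76, 76}, which has 76·76 = 5776 edges.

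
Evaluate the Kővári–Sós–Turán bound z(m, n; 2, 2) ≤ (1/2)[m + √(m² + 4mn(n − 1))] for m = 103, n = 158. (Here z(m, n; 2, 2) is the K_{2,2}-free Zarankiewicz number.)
z(103, 158; 2, 2) ≤ (1/2)[103 + √(103² + 4·103·158·157)] = (1/2)[103 + √10230681] = 1650.7718

Kővári–Sós–Turán: let r_1, ..., r_103 be the row sums and z = Σ r_i the total number of 1s. Each pair of columns can share at most one row with both entries 1 (else a 2×2 all-ones block appears), so Σ_i C(r_i, 2) ≤ C(158, 2) = 12403. By convexity Σ_i C(r_i, 2) ≥ 103·C(z/103, 2) = z(z − 103)/(2·103), giving z² − 103z − 103·158·157 ≤ 0 and hence z ≤ (1/2)[103 + √(10609 + 4·2555018)] = (1/2)[103 + √10230681] ≈ (1/2)(103 + 3198.5436) = 1650.7718.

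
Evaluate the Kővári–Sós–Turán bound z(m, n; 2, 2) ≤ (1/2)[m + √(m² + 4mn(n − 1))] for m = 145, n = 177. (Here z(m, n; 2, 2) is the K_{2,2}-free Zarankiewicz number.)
z(145, 177; 2, 2) ≤ (1/2)[145 + √(145² + 4·145·177·176)] = (1/2)[145 + √18089185] = 2199.0691

Kővári–Sós–Turán: let r_1, ..., r_145 be the row sums and z = Σ r_i the total number of 1s. Each pair of columns can share at most one row with both entries 1 (else a 2×2 all-ones block appears), so Σ_i C(r_i, 2) ≤ C(177, 2) = 15576. By convexity Σ_i C(r_i, 2) ≥ 145·C(z/145, 2) = z(z − 145)/(2·145), giving z² − 145z − 145·177·176 ≤ 0 and hence z ≤ (1/2)[145 + √(21025 + 4·4517040)] = (1/2)[145 + √18089185] ≈ (1/2)(145 + 4253.1383) = 2199.0691.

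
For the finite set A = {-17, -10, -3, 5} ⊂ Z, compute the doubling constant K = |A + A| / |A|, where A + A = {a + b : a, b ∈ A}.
K = |A + A| / |A| = 9/4

Enumerate A + A = {a + b : a, b ∈ A}. With |A| = 4, there are |A|^2 = 16 ordered sum pairs; collecting distinct values, A + A = {-34, -27, -20, -13, -12, -6, -5, 2, 10}, so |A + A| = 9. Thus K = 9/4. For comparison, the minimum possible |A + A| over all 4-element sets is 2·4 − 1 = 7 (so min K = 7/4), attained only by arithmetic progressions.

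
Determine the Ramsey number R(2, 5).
R(2, 5) = 5

R(2, k) = k for all k ≥ 2: in a 2-colouring of K_k, either some edge is red (a red K_2) or all edges are blue (a blue K_k). And K_{4} coloured all-blue has no blue K_5, so R(2, 5) > 4. Hence R(2, 5) = 5.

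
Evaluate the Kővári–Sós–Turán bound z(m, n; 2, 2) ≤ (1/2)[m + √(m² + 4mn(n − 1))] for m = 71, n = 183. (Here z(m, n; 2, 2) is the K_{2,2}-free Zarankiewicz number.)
z(71, 183; 2, 2) ≤ (1/2)[71 + √(71² + 4·71·183·182)] = (1/2)[71 + √9463945] = 1573.6763

Kővári–Sós–Turán: let r_1, ..., r_71 be the row sums and z = Σ r_i the total number of 1s. Each pair of columns can share at most one row with both entries 1 (else a 2×2 all-ones block appears), so Σ_i C(r_i, 2) ≤ C(183, 2) = 16653. By convexity Σ_i C(r_i, 2) ≥ 71·C(z/71, 2) = z(z − 71)/(2·71), giving z² − 71z − 71·183·182 ≤ 0 and hence z ≤ (1/2)[71 + √(5041 + 4·2364726)] = (1/2)[71 + √9463945] ≈ (1/2)(71 + 3076.3525) = 1573.6763.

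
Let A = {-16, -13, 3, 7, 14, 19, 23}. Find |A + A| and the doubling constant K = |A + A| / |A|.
K = |A + A| / |A| = 25/7

Enumerate A + A = {a + b : a, b ∈ A}. With |A| = 7, there are |A|^2 = 49 ordered sum pairs; collecting distinct values, A + A = {-32, -29, -26, -13, -10, -9, -6, -2, 1, 3, 6, 7, 10, 14, 17, 21, 22, 26, 28, 30, 33, 37, 38, 42, 46}, so |A + A| = 25. Thus K = 25/7. For comparison, the minimum possible |A + A| over all 7-element sets is 2·7 − 1 = 13 (so min K = 13/7), attained only by arithmetic progressions.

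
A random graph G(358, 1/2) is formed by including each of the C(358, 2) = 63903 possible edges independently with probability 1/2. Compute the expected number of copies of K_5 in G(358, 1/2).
E[# K_5] = C(358, 5) · (1/2)^C(5, 2) = 47648760726 / 2^10 = 23824380363/512 ≈ 46531992.896484

For each 5-subset S of vertices (there are C(358, 5) = 47648760726 such S), let X_S = 1 if S induces a K_5 (all C(5, 2) = 10 edges present). Then P(X_S = 1) = (1/2)^10 = 1/1024. By linearity of expectation, E[# K_5] = C(358, 5) · (1/2)^10 = 47648760726 / 1024 = 23824380363/512 ≈ 46531992.896484.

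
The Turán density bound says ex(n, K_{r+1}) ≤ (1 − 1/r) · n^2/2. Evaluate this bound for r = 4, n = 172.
Turán density bound = (3/4) · 172^2/2 = 11094

Turán's theorem: ex(n, K_{r+1}) is achieved by the complete r-partite Turán graph T(n, r) with parts as balanced as possible, and is at most (1 − 1/r) · n^2/2. For r = 4, n = 172: the density bound is (3/4) · 29584/2 = 11094. Since 4 ∣ 172, the Turán graph T(172, 4) has parts of equal size 43, and its edge count e(T(172, 4)) = 11094 attains the density bound exactly.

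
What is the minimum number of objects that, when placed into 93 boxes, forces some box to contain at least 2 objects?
n = (2 − 1)·93 + 1 = 94

By the generalised pigeonhole principle, to guarantee some box contains ≥ r objects we need more than (r − 1) · k objects total. Threshold: n = (r − 1) · k + 1. With r = 2 and k = 93: n = 1 · 93 + 1 = 93 + 1 = 94. For n = 93 = 1 · 93, we can put exactly 1 objects in every box, avoiding 2 in any single one — so 94 is tight.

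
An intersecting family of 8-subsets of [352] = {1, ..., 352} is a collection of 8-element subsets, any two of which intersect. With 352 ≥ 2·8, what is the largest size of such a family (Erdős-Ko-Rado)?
max |F| = C(351, 7) = 122623572295575

The Erdős-Ko-Rado theorem states: for n ≥ 2k, an intersecting family of k-subsets of an n-element set has size at most C(n − 1, k − 1), with equality for 'star' families {A ⊆ [n] : |A| = k, i ∈ A} (fix an element i). For n = 352, k = 8: C(351, 7) = 122623572295575.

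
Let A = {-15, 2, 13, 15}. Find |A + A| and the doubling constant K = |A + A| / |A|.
K = |A + A| / |A| = 10/4 = 5/2

Enumerate A + A = {a + b : a, b ∈ A}. With |A| = 4, there are |A|^2 = 16 ordered sum pairs; collecting distinct values, A + A = {-30, -13, -2, 0, 4, 15, 17, 26, 28, 30}, so |A + A| = 10. Thus K = 10/4 = 5/2. For comparison, the minimum possible |A + A| over all 4-element sets is 2·4 − 1 = 7 (so min K = 7/4), attained only by arithmetic progressions.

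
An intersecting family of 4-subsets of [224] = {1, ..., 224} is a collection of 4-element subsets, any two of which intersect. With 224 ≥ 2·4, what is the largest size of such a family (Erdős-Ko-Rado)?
max |F| = C(223, 3) = 1823471

The Erdős-Ko-Rado theorem states: for n ≥ 2k, an intersecting family of k-subsets of an n-element set has size at most C(n − 1, k − 1), with equality for 'star' families {A ⊆ [n] : |A| = k, i ∈ A} (fix an element i). For n = 224, k = 4: C(223, 3) = 1823471.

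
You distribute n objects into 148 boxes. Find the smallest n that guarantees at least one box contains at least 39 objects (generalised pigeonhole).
n = (39 − 1)·148 + 1 = 5625

By the generalised pigeonhole principle, to guarantee some box contains ≥ r objects we need more than (r − 1) · k objects total. Threshold: n = (r − 1) · k + 1. With r = 39 and k = 148: n = 38 · 148 + 1 = 5624 + 1 = 5625. For n = 5624 = 38 · 148, we can put exactly 38 objects in every box, avoiding 39 in any single one — so 5625 is tight.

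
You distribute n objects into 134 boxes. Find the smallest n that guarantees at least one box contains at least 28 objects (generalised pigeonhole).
n = (28 − 1)·134 + 1 = 3619

By the generalised pigeonhole principle, to guarantee some box contains ≥ r objects we need more than (r − 1) · k objects total. Threshold: n = (r − 1) · k + 1. With r = 28 and k = 134: n = 27 · 134 + 1 = 3618 + 1 = 3619. For n = 3618 = 27 · 134, we can put exactly 27 objects in every box, avoiding 28 in any single one — so 3619 is tight.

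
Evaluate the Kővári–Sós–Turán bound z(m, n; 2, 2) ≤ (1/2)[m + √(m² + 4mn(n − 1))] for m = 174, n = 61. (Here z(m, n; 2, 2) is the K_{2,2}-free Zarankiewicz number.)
z(174, 61; 2, 2) ≤ (1/2)[174 + √(174² + 4·174·61·60)] = (1/2)[174 + √2577636] = 889.7509

Kővári–Sós–Turán: let r_1, ..., r_174 be the row sums and z = Σ r_i the total number of 1s. Each pair of columns can share at most one row with both entries 1 (else a 2×2 all-ones block appears), so Σ_i C(r_i, 2) ≤ C(61, 2) = 1830. By convexity Σ_i C(r_i, 2) ≥ 174·C(z/174, 2) = z(z − 174)/(2·174), giving z² − 174z − 174·61·60 ≤ 0 and hence z ≤ (1/2)[174 + √(30276 + 4·636840)] = (1/2)[174 + √2577636] ≈ (1/2)(174 + 1605.5018) = 889.7509.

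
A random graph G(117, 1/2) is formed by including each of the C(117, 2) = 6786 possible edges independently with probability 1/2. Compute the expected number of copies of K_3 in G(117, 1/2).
E[# K_3] = C(117, 3) · (1/2)^C(3, 2) = 260130 / 2^3 = 130065/4 = 32516.25

For each 3-subset S of vertices (there are C(117, 3) = 260130 such S), let X_S = 1 if S induces a K_3 (all C(3, 2) = 3 edges present). Then P(X_S = 1) = (1/2)^3 = 1/8. By linearity of expectation, E[# K_3] = C(117, 3) · (1/2)^3 = 260130 / 8 = 130065/4 = 32516.25.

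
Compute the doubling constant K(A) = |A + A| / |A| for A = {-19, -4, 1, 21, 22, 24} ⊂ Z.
K = |A + A| / |A| = 20/6 = 10/3

Enumerate A + A = {a + b : a, b ∈ A}. With |A| = 6, there are |A|^2 = 36 ordered sum pairs; collecting distinct values, A + A = {-38, -23, -18, -8, -3, 2, 3, 5, 17, 18, 20, 22, 23, 25, 42, 43, 44, 45, 46, 48}, so |A + A| = 20. Thus K = 20/6 = 10/3. For comparison, the minimum possible |A + A| over all 6-element sets is 2·6 − 1 = 11 (so min K = 11/6), attained only by arithmetic progressions.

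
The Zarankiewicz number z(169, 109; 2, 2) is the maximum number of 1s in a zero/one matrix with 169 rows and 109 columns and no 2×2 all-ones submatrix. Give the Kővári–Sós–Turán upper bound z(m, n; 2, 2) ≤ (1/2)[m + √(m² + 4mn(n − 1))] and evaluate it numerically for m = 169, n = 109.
z(169, 109; 2, 2) ≤ (1/2)[169 + √(169² + 4·169·109·108)] = (1/2)[169 + √7986433] = 1497.5139

Kővári–Sós–Turán: let r_1, ..., r_169 be the row sums and z = Σ r_i the total number of 1s. Each pair of columns can share at most one row with both entries 1 (else a 2×2 all-ones block appears), so Σ_i C(r_i, 2) ≤ C(109, 2) = 5886. By convexity Σ_i C(r_i, 2) ≥ 169·C(z/169, 2) = z(z − 169)/(2·169), giving z² − 169z − 169·109·108 ≤ 0 and hence z ≤ (1/2)[169 + √(28561 + 4·1989468)] = (1/2)[169 + √7986433] ≈ (1/2)(169 + 2826.0278) = 1497.5139.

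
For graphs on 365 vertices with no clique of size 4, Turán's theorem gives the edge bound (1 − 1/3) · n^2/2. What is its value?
Turán density bound = (2/3) · 365^2/2 = 133225/3 ≈ 44408.3333

Turán's theorem: ex(n, K_{r+1}) is achieved by the complete r-partite Turán graph T(n, r) with parts as balanced as possible, and is at most (1 − 1/r) · n^2/2. For r = 3, n = 365: the density bound is (2/3) · 133225/2 = 133225/3 ≈ 44408.3333. The integer-valued extremum is e(T(365, 3)) = 44408, which is strictly less than the density bound 133225/3 since 3 ∤ 365 (the parts of T(365, 3) cannot all be equal).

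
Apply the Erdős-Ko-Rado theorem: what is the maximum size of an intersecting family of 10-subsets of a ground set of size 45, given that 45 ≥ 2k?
max |F| = C(44, 9) = 708930508

The Erdős-Ko-Rado theorem states: for n ≥ 2k, an intersecting family of k-subsets of an n-element set has size at most C(n − 1, k − 1), with equality for 'star' families {A ⊆ [n] : |A| = k, i ∈ A} (fix an element i). For n = 45, k = 10: C(44, 9) = 708930508.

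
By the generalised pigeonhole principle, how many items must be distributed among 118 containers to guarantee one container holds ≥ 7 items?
n = (7 − 1)·118 + 1 = 709

By the generalised pigeonhole principle, to guarantee some box contains ≥ r objects we need more than (r − 1) · k objects total. Threshold: n = (r − 1) · k + 1. With r = 7 and k = 118: n = 6 · 118 + 1 = 708 + 1 = 709. For n = 708 = 6 · 118, we can put exactly 6 objects in every box, avoiding 7 in any single one — so 709 is tight.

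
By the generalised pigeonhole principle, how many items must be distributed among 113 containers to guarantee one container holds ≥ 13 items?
n = (13 − 1)·113 + 1 = 1357

By the generalised pigeonhole principle, to guarantee some box contains ≥ r objects we need more than (r − 1) · k objects total. Threshold: n = (r − 1) · k + 1. With r = 13 and k = 113: n = 12 · 113 + 1 = 1356 + 1 = 1357. For n = 1356 = 12 · 113, we can put exactly 12 objects in every box, avoiding 13 in any single one — so 1357 is tight.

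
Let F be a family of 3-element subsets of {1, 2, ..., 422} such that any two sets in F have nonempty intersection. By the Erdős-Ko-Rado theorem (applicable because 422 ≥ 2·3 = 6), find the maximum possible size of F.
max |F| = C(421, 2) = 88410

Erdős-Ko-Rado (1961): when n ≥ 2k, max |F| = C(n−1, k−1). The bound is attained by the star {A : i ∈ A} for any fixed i ∈ [n]. Here C(422−1, 3−1) = C(421, 2) = 88410.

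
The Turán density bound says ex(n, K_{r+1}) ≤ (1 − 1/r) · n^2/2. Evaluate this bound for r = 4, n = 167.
Turán density bound = (3/4) · 167^2/2 = 83667/8 ≈ 10458.375

Turán's theorem: ex(n, K_{r+1}) is achieved by the complete r-partite Turán graph T(n, r) with parts as balanced as possible, and is at most (1 − 1/r) · n^2/2. For r = 4, n = 167: the density bound is (3/4) · 27889/2 = 83667/8 ≈ 10458.375. The integer-valued extremum is e(T(167, 4)) = 10458, which is strictly less than the density bound 83667/8 since 4 ∤ 167 (the parts of T(167, 4) cannot all be equal).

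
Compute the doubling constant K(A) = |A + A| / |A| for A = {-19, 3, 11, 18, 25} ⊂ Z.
K = |A + A| / |A| = 13/5

Enumerate A + A = {a + b : a, b ∈ A}. With |A| = 5, there are |A|^2 = 25 ordered sum pairs; collecting distinct values, A + A = {-38, -16, -8, -1, 6, 14, 21, 22, 28, 29, 36, 43, 50}, so |A + A| = 13. Thus K = 13/5. For comparison, the minimum possible |A + A| over all 5-element sets is 2·5 − 1 = 9 (so min K = 9/5), attained only by arithmetic progressions.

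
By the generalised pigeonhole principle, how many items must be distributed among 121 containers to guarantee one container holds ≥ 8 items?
n = (8 − 1)·121 + 1 = 848

By the generalised pigeonhole principle, to guarantee some box contains ≥ r objects we need more than (r − 1) · k objects total. Threshold: n = (r − 1) · k + 1. With r = 8 and k = 121: n = 7 · 121 + 1 = 847 + 1 = 848. For n = 847 = 7 · 121, we can put exactly 7 objects in every box, avoiding 8 in any single one — so 848 is tight.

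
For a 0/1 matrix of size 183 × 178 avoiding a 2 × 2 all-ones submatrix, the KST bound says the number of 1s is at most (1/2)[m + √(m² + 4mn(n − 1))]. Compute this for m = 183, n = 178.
z(183, 178; 2, 2) ≤ (1/2)[183 + √(183² + 4·183·178·177)] = (1/2)[183 + √23095881] = 2494.4087

Kővári–Sós–Turán: let r_1, ..., r_183 be the row sums and z = Σ r_i the total number of 1s. Each pair of columns can share at most one row with both entries 1 (else a 2×2 all-ones block appears), so Σ_i C(r_i, 2) ≤ C(178, 2) = 15753. By convexity Σ_i C(r_i, 2) ≥ 183·C(z/183, 2) = z(z − 183)/(2·183), giving z² − 183z − 183·178·177 ≤ 0 and hence z ≤ (1/2)[183 + √(33489 + 4·5765598)] = (1/2)[183 + √23095881] ≈ (1/2)(183 + 4805.8174) = 2494.4087.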